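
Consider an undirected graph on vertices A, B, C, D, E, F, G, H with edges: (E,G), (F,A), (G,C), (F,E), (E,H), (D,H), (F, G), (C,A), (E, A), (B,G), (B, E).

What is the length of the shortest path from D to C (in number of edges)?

4

Distance 0: D.
Distance 1: H.
Distance 2: E.
Distance 3: A, B, F, G.
Distance 4: C — contains C.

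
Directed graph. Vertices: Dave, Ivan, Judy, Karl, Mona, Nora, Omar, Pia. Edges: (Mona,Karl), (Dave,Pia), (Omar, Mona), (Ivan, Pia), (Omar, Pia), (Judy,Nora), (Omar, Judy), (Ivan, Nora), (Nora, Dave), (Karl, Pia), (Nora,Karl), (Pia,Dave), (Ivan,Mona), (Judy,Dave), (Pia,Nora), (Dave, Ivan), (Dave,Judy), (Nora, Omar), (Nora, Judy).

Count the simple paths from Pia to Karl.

Pia→Dave→Ivan→Mona→Karl
Pia→Dave→Ivan→Nora→Karl
Pia→Dave→Ivan→Nora→Omar→Mona→Karl
Pia→Dave→Judy→Nora→Karl
Pia→Dave→Judy→Nora→Omar→Mona→Karl
Pia→Nora→Dave→Ivan→Mona→Karl
Pia→Nora→Judy→Dave→Ivan→Mona→Karl
Pia→Nora→Karl
Pia→Nora→Omar→Judy→Dave→Ivan→Mona→Karl
Pia→Nora→Omar→Mona→Karl

10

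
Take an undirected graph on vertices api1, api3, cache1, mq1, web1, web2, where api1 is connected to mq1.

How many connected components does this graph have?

From api1: component {api1, mq1}.
From api3: component {api3}.
From cache1: component {cache1}.
From web1: component {web1}.
From web2: component {web2}.
That's 5 components.

5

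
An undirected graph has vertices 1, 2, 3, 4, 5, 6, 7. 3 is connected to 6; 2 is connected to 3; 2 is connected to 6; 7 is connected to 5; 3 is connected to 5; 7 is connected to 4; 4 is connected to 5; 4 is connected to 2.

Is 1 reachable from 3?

Explore from 3.
Distance 1: reach 2, 5, 6.
Distance 2: reach 4, 7.
The search is exhausted without reaching 1; it lies in a different component.

No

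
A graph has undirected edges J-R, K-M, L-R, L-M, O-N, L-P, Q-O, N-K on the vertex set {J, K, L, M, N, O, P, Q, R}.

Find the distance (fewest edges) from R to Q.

Distance 0: R.
Distance 1: J, L.
Distance 2: M, P.
Distance 3: K.
Distance 4: N.
Distance 5: O.
Distance 6: Q — contains Q.

6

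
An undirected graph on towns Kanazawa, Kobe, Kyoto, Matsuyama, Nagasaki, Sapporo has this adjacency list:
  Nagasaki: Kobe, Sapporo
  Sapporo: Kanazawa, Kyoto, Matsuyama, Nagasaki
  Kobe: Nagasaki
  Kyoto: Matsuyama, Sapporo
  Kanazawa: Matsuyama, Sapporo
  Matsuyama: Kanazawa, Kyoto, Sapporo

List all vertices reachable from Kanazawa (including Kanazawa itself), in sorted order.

Kanazawa, Kobe, Kyoto, Matsuyama, Nagasaki, Sapporo

Start at Kanazawa.
Its neighbours: Matsuyama, Sapporo.
Then their neighbours: Kyoto, Nagasaki.
Then next layer: Kobe.
Every vertex is now reached.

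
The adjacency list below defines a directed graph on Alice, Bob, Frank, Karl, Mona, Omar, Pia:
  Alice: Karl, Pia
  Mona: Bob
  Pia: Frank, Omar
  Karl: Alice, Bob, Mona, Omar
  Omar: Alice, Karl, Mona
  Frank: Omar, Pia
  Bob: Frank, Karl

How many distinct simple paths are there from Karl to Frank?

6

Karl→Alice→Pia→Frank
Karl→Alice→Pia→Omar→Mona→Bob→Frank
Karl→Bob→Frank
Karl→Mona→Bob→Frank
Karl→Omar→Alice→Pia→Frank
Karl→Omar→Mona→Bob→Frank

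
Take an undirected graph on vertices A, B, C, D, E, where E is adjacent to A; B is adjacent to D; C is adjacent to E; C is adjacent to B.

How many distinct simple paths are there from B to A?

1

B–C–E–A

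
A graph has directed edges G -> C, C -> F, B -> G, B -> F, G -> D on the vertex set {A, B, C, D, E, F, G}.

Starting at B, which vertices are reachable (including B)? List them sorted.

Start at B.
Its neighbours: F, G.
Then their neighbours: C, D.
Nothing further is reachable.

B, C, D, F, G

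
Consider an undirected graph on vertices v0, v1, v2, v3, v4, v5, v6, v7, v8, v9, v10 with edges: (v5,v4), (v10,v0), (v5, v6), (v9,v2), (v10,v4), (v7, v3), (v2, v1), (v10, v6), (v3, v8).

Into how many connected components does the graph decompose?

3

From v0: component {v0, v4, v5, v6, v10}.
From v1: component {v1, v2, v9}.
From v3: component {v3, v7, v8}.
That's 3 components.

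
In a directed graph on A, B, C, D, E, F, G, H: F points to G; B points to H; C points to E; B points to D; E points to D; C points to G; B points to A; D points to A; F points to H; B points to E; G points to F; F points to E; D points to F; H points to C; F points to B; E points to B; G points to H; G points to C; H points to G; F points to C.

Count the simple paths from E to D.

E→B→D
E→D

2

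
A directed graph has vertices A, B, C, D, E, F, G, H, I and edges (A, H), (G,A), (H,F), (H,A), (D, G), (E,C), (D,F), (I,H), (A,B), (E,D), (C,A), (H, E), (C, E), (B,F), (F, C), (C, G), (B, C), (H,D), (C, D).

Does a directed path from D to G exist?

Explore from D.
Distance 1: reach F, G.
Found G.

Yes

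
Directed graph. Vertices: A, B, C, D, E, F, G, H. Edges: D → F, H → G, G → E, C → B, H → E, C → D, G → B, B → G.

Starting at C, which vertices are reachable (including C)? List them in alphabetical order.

B, C, D, E, F, G

Start at C.
Its neighbours: B, D.
Then their neighbours: F, G.
Then next layer: E.
Nothing further is reachable.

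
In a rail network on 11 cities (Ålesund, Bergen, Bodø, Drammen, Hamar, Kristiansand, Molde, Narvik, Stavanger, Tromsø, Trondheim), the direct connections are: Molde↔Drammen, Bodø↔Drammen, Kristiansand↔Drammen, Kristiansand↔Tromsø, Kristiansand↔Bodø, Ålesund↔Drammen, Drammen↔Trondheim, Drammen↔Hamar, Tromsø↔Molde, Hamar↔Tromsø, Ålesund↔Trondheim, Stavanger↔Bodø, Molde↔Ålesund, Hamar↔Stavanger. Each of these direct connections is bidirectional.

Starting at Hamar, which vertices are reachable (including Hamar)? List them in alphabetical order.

Start at Hamar.
Its neighbours: Drammen, Stavanger, Tromsø.
Then their neighbours: Ålesund, Bodø, Kristiansand, Molde, Trondheim.
Nothing further is reachable.

Ålesund, Bodø, Drammen, Hamar, Kristiansand, Molde, Stavanger, Tromsø, Trondheim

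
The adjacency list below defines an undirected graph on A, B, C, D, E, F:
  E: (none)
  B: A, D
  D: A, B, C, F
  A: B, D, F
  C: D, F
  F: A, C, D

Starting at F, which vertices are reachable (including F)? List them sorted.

Start at F.
Its neighbours: A, C, D.
Then their neighbours: B.
Nothing further is reachable.

A, B, C, D, F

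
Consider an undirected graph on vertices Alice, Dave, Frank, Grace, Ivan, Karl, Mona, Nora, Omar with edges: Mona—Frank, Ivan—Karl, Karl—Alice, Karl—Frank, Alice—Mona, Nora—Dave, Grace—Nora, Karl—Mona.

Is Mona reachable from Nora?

Explore from Nora.
Distance 1: reach Dave, Grace.
The search is exhausted without reaching Mona; it lies in a different component.

No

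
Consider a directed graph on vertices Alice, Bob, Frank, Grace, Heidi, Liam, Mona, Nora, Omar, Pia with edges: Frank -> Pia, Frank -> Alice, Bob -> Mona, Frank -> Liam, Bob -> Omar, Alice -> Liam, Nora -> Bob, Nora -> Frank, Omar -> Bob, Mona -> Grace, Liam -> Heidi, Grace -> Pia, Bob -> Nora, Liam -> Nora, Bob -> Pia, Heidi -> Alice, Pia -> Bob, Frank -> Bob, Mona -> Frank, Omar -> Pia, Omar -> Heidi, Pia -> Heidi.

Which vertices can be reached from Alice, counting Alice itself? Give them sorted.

Alice, Bob, Frank, Grace, Heidi, Liam, Mona, Nora, Omar, Pia

Start at Alice.
Its neighbours: Liam.
Then their neighbours: Heidi, Nora.
Then next layer: Bob, Frank.
Then next layer: Mona, Omar, Pia.
Then next layer: Grace.
Every vertex is now reached.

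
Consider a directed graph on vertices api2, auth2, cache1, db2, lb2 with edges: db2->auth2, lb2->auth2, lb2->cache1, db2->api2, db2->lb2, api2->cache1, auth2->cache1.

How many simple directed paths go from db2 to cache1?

db2→api2→cache1
db2→auth2→cache1
db2→lb2→auth2→cache1
db2→lb2→cache1

4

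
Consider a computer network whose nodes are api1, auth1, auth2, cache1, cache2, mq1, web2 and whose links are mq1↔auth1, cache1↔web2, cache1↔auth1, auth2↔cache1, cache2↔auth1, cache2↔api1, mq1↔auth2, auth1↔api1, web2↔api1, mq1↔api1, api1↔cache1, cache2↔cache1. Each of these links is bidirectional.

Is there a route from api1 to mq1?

Explore from api1.
Distance 1: reach auth1, cache1, cache2, mq1, web2.
Found mq1.

Yes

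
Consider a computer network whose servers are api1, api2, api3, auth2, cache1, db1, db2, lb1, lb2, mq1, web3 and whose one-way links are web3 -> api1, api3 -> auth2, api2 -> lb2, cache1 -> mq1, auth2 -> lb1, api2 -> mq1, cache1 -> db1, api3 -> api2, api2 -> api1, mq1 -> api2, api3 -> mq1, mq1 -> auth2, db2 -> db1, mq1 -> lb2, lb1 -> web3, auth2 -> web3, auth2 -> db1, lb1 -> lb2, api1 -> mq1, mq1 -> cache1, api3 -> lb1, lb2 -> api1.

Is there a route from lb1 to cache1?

Yes

Explore from lb1.
Distance 1: reach lb2, web3.
Distance 2: reach api1.
Distance 3: reach mq1.
Distance 4: reach api2, auth2, cache1.
Found cache1.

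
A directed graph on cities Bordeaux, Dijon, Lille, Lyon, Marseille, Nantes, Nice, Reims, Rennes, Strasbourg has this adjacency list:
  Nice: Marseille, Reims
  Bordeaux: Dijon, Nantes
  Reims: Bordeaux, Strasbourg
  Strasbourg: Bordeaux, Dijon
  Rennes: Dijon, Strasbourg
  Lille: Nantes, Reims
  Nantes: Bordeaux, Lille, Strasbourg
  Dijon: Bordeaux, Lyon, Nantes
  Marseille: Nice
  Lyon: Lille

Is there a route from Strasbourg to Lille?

Yes

Explore from Strasbourg.
Distance 1: reach Bordeaux, Dijon.
Distance 2: reach Lyon, Nantes.
Distance 3: reach Lille.
Found Lille.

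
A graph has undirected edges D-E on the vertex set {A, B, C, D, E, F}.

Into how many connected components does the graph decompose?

From A: component {A}.
From B: component {B}.
From C: component {C}.
From D: component {D, E}.
From F: component {F}.
That's 5 components.

5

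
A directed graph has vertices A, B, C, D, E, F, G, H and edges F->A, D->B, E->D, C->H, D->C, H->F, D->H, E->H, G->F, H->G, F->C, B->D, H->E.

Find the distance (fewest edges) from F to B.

5

Distance 0: F.
Distance 1: A, C.
Distance 2: H.
Distance 3: E, G.
Distance 4: D.
Distance 5: B — contains B.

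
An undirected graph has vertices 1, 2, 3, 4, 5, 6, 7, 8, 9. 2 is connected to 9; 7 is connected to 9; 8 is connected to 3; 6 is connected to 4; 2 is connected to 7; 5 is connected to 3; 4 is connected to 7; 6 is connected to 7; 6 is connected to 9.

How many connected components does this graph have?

From 1: component {1}.
From 2: component {2, 4, 6, 7, 9}.
From 3: component {3, 5, 8}.
That's 3 components.

3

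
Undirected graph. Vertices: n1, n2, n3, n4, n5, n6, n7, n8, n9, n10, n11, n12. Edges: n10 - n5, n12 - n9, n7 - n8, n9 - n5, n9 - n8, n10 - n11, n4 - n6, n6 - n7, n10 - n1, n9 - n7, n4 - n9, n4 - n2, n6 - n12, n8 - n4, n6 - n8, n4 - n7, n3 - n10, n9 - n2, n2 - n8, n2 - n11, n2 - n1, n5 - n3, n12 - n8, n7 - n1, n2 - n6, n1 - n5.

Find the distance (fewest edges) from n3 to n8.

Distance 0: n3.
Distance 1: n5, n10.
Distance 2: n1, n9, n11.
Distance 3: n2, n4, n7, n8, n12 — contains n8.

3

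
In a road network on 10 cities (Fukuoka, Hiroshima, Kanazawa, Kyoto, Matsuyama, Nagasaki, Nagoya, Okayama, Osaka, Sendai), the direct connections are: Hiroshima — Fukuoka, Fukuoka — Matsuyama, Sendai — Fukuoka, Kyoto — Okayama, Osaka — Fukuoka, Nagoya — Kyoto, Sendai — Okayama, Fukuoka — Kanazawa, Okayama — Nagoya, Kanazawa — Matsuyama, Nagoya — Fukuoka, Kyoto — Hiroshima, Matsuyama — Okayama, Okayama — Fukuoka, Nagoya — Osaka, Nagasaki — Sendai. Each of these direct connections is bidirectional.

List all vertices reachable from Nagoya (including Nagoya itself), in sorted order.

Start at Nagoya.
Its neighbours: Fukuoka, Kyoto, Okayama, Osaka.
Then their neighbours: Hiroshima, Kanazawa, Matsuyama, Sendai.
Then next layer: Nagasaki.
Every vertex is now reached.

Fukuoka, Hiroshima, Kanazawa, Kyoto, Matsuyama, Nagasaki, Nagoya, Okayama, Osaka, Sendai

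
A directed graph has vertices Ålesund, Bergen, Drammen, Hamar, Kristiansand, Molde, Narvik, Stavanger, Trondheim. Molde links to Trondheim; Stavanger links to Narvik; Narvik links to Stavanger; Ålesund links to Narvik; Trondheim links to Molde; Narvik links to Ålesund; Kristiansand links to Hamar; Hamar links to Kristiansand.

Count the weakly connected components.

From Ålesund: component {Ålesund, Narvik, Stavanger}.
From Bergen: component {Bergen}.
From Drammen: component {Drammen}.
From Hamar: component {Hamar, Kristiansand}.
From Molde: component {Molde, Trondheim}.
That's 5 components.

5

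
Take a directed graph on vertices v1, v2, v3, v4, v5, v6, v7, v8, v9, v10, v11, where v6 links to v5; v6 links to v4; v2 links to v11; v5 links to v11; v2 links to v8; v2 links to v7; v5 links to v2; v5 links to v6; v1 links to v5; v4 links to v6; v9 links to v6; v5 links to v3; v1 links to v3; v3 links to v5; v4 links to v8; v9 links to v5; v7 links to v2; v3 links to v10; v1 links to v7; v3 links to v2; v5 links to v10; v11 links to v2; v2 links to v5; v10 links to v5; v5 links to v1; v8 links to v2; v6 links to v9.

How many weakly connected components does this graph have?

1

From v1: component {v1, v2, v3, v4, v5, v6, v7, v8, v9, v10, v11}.
That's 1 component.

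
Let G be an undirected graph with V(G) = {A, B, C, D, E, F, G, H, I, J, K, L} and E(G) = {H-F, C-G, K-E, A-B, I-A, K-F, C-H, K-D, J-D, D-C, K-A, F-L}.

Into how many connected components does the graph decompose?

From A: component {A, B, C, D, E, F, G, H, I, J, K, L}.
That's 1 component.

1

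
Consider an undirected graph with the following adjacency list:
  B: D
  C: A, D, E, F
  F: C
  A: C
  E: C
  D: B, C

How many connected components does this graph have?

From A: component {A, B, C, D, E, F}.
That's 1 component.

1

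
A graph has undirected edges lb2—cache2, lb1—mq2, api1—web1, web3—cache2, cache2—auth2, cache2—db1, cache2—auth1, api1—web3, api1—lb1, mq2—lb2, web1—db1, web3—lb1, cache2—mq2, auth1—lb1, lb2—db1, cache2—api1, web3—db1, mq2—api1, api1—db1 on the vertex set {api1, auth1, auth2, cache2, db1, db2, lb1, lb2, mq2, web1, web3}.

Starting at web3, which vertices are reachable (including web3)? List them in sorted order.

Start at web3.
Its neighbours: api1, cache2, db1, lb1.
Then their neighbours: auth1, auth2, lb2, mq2, web1.
Nothing further is reachable.

api1, auth1, auth2, cache2, db1, lb1, lb2, mq2, web1, web3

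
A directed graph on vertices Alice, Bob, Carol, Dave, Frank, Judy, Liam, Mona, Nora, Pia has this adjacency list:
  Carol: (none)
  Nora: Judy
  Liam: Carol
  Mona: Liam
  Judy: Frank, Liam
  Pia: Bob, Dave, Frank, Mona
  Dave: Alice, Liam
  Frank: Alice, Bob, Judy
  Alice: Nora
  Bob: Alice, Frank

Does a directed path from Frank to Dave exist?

Explore from Frank.
Distance 1: reach Alice, Bob, Judy.
Distance 2: reach Liam, Nora.
Distance 3: reach Carol.
The search from Frank is exhausted; no directed path reaches Dave.

No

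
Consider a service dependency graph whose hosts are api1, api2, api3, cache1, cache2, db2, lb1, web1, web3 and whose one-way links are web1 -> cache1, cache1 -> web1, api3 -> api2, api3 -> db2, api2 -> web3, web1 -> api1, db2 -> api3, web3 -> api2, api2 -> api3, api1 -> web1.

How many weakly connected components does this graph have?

From api1: component {api1, cache1, web1}.
From api2: component {api2, api3, db2, web3}.
From cache2: component {cache2}.
From lb1: component {lb1}.
That's 4 components.

4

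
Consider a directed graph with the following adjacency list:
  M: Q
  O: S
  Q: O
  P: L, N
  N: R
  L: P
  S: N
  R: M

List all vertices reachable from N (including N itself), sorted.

M, N, O, Q, R, S

Start at N.
Its neighbours: R.
Then their neighbours: M.
Then next layer: Q.
Then next layer: O.
Then next layer: S.
Nothing further is reachable.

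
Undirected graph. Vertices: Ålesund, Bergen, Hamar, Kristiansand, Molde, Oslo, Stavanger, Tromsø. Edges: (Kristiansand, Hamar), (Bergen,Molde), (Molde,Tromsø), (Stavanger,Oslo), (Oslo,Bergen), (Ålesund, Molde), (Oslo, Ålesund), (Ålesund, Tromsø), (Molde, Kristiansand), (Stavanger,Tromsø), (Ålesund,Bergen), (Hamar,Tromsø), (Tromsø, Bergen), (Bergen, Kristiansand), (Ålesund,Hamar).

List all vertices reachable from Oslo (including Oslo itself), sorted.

Ålesund, Bergen, Hamar, Kristiansand, Molde, Oslo, Stavanger, Tromsø

Start at Oslo.
Its neighbours: Ålesund, Bergen, Stavanger.
Then their neighbours: Hamar, Kristiansand, Molde, Tromsø.
Every vertex is now reached.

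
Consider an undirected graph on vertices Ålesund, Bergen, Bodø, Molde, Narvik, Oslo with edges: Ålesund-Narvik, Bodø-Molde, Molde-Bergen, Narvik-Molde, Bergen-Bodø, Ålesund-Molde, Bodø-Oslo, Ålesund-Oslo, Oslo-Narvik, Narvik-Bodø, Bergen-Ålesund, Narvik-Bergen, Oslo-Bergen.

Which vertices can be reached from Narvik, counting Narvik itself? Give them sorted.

Start at Narvik.
Its neighbours: Ålesund, Bergen, Bodø, Molde, Oslo.
Every vertex is now reached.

Ålesund, Bergen, Bodø, Molde, Narvik, Oslo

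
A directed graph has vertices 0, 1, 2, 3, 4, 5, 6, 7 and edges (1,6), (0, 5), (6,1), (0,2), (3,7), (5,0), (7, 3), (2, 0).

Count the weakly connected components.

4

From 0: component {0, 2, 5}.
From 1: component {1, 6}.
From 3: component {3, 7}.
From 4: component {4}.
That's 4 components.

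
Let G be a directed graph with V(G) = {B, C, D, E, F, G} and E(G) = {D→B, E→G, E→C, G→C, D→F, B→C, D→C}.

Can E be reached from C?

No

C has no outgoing edges, so nothing is reachable from it.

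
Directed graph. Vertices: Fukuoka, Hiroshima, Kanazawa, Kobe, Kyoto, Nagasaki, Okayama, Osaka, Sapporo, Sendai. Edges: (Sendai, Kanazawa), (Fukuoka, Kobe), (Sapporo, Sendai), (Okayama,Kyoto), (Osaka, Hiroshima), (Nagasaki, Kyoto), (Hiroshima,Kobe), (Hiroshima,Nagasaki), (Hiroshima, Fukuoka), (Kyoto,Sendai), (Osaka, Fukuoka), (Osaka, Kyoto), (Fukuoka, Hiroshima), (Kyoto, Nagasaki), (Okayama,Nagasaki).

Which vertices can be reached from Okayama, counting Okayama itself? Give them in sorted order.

Start at Okayama.
Its neighbours: Kyoto, Nagasaki.
Then their neighbours: Sendai.
Then next layer: Kanazawa.
Nothing further is reachable.

Kanazawa, Kyoto, Nagasaki, Okayama, Sendai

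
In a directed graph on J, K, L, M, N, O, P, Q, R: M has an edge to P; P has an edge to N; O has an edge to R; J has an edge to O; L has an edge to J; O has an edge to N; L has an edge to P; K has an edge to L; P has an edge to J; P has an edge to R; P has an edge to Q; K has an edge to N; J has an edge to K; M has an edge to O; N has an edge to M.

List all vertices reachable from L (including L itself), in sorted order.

Start at L.
Its neighbours: J, P.
Then their neighbours: K, N, O, Q, R.
Then next layer: M.
Every vertex is now reached.

J, K, L, M, N, O, P, Q, R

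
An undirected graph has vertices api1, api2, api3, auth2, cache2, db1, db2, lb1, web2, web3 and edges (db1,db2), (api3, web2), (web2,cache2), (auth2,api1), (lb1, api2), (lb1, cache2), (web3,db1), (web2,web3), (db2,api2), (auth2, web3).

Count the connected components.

From api1: component {api1, api2, api3, auth2, cache2, db1, db2, lb1, web2, web3}.
That's 1 component.

1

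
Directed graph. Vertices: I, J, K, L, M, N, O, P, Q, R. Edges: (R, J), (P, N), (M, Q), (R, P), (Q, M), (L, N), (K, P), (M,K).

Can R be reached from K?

Explore from K.
Distance 1: reach P.
Distance 2: reach N.
The search from K is exhausted; no directed path reaches R.

No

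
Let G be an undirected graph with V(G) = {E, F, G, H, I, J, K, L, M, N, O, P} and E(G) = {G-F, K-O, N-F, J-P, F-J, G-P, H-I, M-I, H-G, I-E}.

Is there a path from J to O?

No

Explore from J.
Distance 1: reach F, P.
Distance 2: reach G, N.
Distance 3: reach H.
Distance 4: reach I.
Distance 5: reach E, M.
The search is exhausted without reaching O; it lies in a different component.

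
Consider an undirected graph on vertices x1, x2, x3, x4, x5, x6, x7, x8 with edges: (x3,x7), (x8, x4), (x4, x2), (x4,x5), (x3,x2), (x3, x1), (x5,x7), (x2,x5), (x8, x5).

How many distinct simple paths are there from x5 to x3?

x5–x2–x3
x5–x4–x2–x3
x5–x7–x3
x5–x8–x4–x2–x3

4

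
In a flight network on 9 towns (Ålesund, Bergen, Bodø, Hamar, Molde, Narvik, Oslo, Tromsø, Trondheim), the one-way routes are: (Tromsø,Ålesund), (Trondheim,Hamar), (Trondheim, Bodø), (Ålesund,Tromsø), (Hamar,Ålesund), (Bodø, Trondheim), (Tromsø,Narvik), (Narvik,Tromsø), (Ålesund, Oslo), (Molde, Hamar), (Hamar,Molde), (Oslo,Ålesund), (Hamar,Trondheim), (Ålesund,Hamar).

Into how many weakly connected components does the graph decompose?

From Ålesund: component {Ålesund, Bodø, Hamar, Molde, Narvik, Oslo, Tromsø, Trondheim}.
From Bergen: component {Bergen}.
That's 2 components.

2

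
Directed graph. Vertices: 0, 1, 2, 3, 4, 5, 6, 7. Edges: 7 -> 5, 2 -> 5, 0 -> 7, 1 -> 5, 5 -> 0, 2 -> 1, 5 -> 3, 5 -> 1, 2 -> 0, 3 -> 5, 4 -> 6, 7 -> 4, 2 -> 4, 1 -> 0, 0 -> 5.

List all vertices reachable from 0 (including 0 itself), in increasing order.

Start at 0.
Its neighbours: 5, 7.
Then their neighbours: 1, 3, 4.
Then next layer: 6.
Nothing further is reachable.

0, 1, 3, 4, 5, 6, 7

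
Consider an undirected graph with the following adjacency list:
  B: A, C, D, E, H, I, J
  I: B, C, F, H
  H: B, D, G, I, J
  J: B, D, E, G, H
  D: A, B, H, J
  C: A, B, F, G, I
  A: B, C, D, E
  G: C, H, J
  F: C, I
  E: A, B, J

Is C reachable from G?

Yes

Explore from G.
Distance 1: reach C, H, J.
Found C.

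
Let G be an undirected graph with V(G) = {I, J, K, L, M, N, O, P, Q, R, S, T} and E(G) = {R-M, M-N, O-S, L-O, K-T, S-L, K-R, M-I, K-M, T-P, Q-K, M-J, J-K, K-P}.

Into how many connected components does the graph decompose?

From I: component {I, J, K, M, N, P, Q, R, T}.
From L: component {L, O, S}.
That's 2 components.

2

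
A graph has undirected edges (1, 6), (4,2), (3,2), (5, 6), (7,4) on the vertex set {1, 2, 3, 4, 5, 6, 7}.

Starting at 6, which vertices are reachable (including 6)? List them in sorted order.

Start at 6.
Its neighbours: 1, 5.
Nothing further is reachable.

1, 5, 6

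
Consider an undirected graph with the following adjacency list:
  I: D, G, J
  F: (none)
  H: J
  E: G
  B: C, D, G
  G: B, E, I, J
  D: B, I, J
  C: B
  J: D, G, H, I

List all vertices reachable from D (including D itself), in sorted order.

Start at D.
Its neighbours: B, I, J.
Then their neighbours: C, G, H.
Then next layer: E.
Nothing further is reachable.

B, C, D, E, G, H, I, J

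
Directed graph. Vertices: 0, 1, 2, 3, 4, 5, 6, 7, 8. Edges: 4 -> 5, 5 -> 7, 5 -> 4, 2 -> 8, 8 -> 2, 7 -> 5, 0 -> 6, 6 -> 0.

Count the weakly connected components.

5

From 0: component {0, 6}.
From 1: component {1}.
From 2: component {2, 8}.
From 3: component {3}.
From 4: component {4, 5, 7}.
That's 5 components.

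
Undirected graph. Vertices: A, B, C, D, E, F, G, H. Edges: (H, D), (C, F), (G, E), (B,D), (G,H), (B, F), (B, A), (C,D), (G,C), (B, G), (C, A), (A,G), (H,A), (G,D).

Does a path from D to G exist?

Explore from D.
Distance 1: reach B, C, G, H.
Found G.

Yes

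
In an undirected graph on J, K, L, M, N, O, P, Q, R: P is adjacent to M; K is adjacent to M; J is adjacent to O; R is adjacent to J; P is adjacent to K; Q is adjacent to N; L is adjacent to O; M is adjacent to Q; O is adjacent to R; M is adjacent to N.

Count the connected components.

From J: component {J, L, O, R}.
From K: component {K, M, N, P, Q}.
That's 2 components.

2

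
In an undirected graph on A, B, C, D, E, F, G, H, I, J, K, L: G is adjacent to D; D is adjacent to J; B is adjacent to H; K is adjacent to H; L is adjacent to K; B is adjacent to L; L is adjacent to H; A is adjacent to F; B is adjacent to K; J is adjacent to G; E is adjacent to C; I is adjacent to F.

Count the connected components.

From A: component {A, F, I}.
From B: component {B, H, K, L}.
From C: component {C, E}.
From D: component {D, G, J}.
That's 4 components.

4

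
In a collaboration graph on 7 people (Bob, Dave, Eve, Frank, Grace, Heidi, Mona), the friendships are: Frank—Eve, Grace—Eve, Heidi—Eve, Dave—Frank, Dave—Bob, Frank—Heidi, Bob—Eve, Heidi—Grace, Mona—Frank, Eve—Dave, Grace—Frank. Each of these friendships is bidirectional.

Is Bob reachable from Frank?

Explore from Frank.
Distance 1: reach Dave, Eve, Grace, Heidi, Mona.
Distance 2: reach Bob.
Found Bob.

Yes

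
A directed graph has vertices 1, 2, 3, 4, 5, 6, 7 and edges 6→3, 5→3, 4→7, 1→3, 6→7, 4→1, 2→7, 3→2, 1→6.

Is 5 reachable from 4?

Explore from 4.
Distance 1: reach 1, 7.
Distance 2: reach 3, 6.
Distance 3: reach 2.
The search from 4 is exhausted; no directed path reaches 5.

No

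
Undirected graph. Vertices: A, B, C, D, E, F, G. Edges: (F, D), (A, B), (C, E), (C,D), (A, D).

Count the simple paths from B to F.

B–A–D–F

1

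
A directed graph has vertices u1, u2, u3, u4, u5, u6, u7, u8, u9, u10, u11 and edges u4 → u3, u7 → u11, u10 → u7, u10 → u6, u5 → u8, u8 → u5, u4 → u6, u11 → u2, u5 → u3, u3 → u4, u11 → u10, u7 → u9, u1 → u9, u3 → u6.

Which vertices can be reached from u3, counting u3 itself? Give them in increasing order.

Start at u3.
Its neighbours: u4, u6.
Nothing further is reachable.

u3, u4, u6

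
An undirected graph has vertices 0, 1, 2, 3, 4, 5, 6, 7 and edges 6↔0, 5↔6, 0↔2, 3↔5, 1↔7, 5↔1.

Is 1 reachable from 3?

Explore from 3.
Distance 1: reach 5.
Distance 2: reach 1, 6.
Found 1.

Yes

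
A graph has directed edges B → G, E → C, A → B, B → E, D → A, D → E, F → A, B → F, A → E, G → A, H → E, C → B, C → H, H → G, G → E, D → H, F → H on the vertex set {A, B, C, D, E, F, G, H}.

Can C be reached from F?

Yes

Explore from F.
Distance 1: reach A, H.
Distance 2: reach B, E, G.
Distance 3: reach C.
Found C.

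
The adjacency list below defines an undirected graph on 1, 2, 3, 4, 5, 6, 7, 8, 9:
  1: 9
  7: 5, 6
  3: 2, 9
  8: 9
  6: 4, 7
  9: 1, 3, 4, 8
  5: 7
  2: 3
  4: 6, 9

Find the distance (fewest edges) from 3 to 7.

Distance 0: 3.
Distance 1: 2, 9.
Distance 2: 1, 4, 8.
Distance 3: 6.
Distance 4: 7 — contains 7.

4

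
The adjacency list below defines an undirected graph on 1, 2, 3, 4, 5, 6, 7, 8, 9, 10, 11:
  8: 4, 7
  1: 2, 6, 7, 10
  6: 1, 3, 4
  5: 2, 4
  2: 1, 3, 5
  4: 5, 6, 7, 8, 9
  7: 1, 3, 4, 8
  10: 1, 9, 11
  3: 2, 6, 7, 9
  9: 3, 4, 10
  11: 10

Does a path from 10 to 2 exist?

Explore from 10.
Distance 1: reach 1, 9, 11.
Distance 2: reach 2, 3, 4, 6, 7.
Found 2.

Yes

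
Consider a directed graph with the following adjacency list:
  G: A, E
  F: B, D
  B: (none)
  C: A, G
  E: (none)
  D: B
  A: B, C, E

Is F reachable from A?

Explore from A.
Distance 1: reach B, C, E.
Distance 2: reach G.
The search from A is exhausted; no directed path reaches F.

No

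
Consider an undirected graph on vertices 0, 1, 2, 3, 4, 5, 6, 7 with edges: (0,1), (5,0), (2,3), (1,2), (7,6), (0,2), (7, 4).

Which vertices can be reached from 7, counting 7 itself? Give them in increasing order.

4, 6, 7

Start at 7.
Its neighbours: 4, 6.
Nothing further is reachable.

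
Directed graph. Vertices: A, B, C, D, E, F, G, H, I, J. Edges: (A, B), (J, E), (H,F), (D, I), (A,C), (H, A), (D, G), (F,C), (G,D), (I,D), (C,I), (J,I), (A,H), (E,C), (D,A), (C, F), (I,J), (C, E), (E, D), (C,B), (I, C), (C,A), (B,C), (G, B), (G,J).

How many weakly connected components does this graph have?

From A: component {A, B, C, D, E, F, G, H, I, J}.
That's 1 component.

1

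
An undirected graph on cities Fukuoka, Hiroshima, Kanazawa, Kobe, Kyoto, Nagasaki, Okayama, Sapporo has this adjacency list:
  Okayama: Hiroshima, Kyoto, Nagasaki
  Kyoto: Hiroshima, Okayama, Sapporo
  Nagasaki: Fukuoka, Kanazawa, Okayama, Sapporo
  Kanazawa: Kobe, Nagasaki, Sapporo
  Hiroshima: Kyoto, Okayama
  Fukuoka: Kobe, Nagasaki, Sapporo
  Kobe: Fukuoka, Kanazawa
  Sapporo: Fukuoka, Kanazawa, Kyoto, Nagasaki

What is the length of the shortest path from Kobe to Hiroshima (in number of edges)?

4

Distance 0: Kobe.
Distance 1: Fukuoka, Kanazawa.
Distance 2: Nagasaki, Sapporo.
Distance 3: Kyoto, Okayama.
Distance 4: Hiroshima — contains Hiroshima.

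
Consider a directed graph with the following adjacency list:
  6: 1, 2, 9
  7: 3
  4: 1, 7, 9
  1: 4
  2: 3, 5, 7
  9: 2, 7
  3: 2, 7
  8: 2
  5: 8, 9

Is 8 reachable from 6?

Explore from 6.
Distance 1: reach 1, 2, 9.
Distance 2: reach 3, 4, 5, 7.
Distance 3: reach 8.
Found 8.

Yes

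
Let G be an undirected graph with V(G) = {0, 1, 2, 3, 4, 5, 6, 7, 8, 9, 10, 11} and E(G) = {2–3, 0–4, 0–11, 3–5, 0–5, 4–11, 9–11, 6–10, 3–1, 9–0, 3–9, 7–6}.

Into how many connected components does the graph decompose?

From 0: component {0, 1, 2, 3, 4, 5, 9, 11}.
From 6: component {6, 7, 10}.
From 8: component {8}.
That's 3 components.

3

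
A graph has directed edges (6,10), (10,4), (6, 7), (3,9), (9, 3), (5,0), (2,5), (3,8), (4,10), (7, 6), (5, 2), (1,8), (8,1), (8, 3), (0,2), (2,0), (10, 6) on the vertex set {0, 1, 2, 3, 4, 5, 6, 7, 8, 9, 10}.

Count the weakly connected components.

From 0: component {0, 2, 5}.
From 1: component {1, 3, 8, 9}.
From 4: component {4, 6, 7, 10}.
That's 3 components.

3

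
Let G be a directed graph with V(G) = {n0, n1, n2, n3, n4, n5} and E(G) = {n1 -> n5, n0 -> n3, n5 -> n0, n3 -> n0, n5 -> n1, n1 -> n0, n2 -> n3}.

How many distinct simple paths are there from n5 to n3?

2

n5→n0→n3
n5→n1→n0→n3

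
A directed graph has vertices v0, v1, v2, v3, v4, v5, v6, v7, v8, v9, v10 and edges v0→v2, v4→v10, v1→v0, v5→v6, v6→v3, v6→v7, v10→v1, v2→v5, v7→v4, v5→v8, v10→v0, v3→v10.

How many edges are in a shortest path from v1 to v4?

6

Distance 0: v1.
Distance 1: v0.
Distance 2: v2.
Distance 3: v5.
Distance 4: v6, v8.
Distance 5: v3, v7.
Distance 6: v4, v10 — contains v4.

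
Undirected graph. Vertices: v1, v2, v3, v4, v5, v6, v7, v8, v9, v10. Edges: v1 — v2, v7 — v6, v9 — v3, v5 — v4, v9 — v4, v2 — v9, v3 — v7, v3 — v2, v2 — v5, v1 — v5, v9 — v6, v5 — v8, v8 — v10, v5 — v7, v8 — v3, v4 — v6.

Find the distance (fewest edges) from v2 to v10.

Distance 0: v2.
Distance 1: v1, v3, v5, v9.
Distance 2: v4, v6, v7, v8.
Distance 3: v10 — contains v10.

3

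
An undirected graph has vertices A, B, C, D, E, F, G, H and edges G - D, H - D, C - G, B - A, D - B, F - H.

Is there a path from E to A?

E has no edges, so nothing is reachable from it.

No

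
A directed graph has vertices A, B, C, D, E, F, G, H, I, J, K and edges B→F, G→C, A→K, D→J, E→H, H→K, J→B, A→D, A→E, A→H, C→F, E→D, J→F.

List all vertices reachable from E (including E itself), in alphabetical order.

Start at E.
Its neighbours: D, H.
Then their neighbours: J, K.
Then next layer: B, F.
Nothing further is reachable.

B, D, E, F, H, J, K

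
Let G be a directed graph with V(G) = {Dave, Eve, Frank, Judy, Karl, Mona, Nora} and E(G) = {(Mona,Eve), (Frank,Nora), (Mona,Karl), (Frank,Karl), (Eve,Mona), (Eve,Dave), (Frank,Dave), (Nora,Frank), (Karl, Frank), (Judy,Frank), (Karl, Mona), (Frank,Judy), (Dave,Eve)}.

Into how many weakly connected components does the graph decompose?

1

From Dave: component {Dave, Eve, Frank, Judy, Karl, Mona, Nora}.
That's 1 component.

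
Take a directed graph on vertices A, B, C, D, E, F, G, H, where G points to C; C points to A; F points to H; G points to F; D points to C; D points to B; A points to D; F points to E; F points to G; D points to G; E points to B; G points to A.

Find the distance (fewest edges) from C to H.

5

Distance 0: C.
Distance 1: A.
Distance 2: D.
Distance 3: B, G.
Distance 4: F.
Distance 5: E, H — contains H.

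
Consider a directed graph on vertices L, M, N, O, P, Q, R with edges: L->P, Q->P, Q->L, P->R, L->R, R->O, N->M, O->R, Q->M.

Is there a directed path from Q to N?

No

Explore from Q.
Distance 1: reach L, M, P.
Distance 2: reach R.
Distance 3: reach O.
The search from Q is exhausted; no directed path reaches N.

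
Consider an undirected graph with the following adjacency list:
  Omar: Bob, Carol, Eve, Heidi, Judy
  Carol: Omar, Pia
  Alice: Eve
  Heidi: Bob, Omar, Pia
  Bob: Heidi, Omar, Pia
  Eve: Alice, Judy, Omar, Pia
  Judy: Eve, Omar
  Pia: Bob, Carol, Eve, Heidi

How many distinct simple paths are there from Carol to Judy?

Carol–Omar–Bob–Heidi–Pia–Eve–Judy
Carol–Omar–Bob–Pia–Eve–Judy
Carol–Omar–Eve–Judy
Carol–Omar–Heidi–Bob–Pia–Eve–Judy
Carol–Omar–Heidi–Pia–Eve–Judy
Carol–Omar–Judy
Carol–Pia–Bob–Heidi–Omar–Eve–Judy
Carol–Pia–Bob–Heidi–Omar–Judy
... and 8 more.

16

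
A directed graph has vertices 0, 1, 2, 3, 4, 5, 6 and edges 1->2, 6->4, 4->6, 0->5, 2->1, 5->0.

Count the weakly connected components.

4

From 0: component {0, 5}.
From 1: component {1, 2}.
From 3: component {3}.
From 4: component {4, 6}.
That's 4 components.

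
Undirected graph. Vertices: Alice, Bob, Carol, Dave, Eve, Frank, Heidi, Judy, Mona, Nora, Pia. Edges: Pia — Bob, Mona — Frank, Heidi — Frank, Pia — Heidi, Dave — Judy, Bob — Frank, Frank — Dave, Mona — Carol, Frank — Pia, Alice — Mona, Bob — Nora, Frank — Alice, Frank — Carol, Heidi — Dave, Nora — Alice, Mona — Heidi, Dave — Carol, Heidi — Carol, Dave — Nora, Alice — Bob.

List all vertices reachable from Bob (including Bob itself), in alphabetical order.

Alice, Bob, Carol, Dave, Frank, Heidi, Judy, Mona, Nora, Pia

Start at Bob.
Its neighbours: Alice, Frank, Nora, Pia.
Then their neighbours: Carol, Dave, Heidi, Mona.
Then next layer: Judy.
Nothing further is reachable.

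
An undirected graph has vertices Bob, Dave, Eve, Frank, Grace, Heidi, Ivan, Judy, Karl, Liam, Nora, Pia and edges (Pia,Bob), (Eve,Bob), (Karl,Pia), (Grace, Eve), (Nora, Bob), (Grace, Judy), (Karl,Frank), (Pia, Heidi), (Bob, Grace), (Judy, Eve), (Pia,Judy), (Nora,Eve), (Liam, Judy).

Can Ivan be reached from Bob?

No

Explore from Bob.
Distance 1: reach Eve, Grace, Nora, Pia.
Distance 2: reach Heidi, Judy, Karl.
Distance 3: reach Frank, Liam.
The search is exhausted without reaching Ivan; it lies in a different component.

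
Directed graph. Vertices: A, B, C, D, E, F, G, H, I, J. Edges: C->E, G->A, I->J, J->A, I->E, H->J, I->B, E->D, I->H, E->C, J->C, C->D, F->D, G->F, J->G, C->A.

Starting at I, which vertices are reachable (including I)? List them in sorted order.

Start at I.
Its neighbours: B, E, H, J.
Then their neighbours: A, C, D, G.
Then next layer: F.
Every vertex is now reached.

A, B, C, D, E, F, G, H, I, J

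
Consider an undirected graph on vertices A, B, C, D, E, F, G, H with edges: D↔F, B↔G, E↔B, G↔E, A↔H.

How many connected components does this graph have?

4

From A: component {A, H}.
From B: component {B, E, G}.
From C: component {C}.
From D: component {D, F}.
That's 4 components.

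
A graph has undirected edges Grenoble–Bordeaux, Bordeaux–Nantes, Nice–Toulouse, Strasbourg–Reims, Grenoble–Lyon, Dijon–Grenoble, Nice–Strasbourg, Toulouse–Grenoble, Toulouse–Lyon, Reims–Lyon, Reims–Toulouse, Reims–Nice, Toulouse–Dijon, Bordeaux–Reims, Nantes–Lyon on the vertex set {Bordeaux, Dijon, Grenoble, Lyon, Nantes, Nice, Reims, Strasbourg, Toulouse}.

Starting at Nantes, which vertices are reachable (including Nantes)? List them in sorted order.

Start at Nantes.
Its neighbours: Bordeaux, Lyon.
Then their neighbours: Grenoble, Reims, Toulouse.
Then next layer: Dijon, Nice, Strasbourg.
Every vertex is now reached.

Bordeaux, Dijon, Grenoble, Lyon, Nantes, Nice, Reims, Strasbourg, Toulouse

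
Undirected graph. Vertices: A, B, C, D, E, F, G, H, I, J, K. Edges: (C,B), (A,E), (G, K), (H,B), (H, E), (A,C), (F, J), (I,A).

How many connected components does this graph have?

From A: component {A, B, C, E, H, I}.
From D: component {D}.
From F: component {F, J}.
From G: component {G, K}.
That's 4 components.

4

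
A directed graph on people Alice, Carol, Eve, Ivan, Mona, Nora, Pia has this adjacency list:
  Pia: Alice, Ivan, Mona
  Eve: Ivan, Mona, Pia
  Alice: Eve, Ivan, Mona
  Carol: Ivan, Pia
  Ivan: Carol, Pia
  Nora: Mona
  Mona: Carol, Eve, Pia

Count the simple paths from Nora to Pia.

6

Nora→Mona→Carol→Ivan→Pia
Nora→Mona→Carol→Pia
Nora→Mona→Eve→Ivan→Carol→Pia
Nora→Mona→Eve→Ivan→Pia
Nora→Mona→Eve→Pia
Nora→Mona→Pia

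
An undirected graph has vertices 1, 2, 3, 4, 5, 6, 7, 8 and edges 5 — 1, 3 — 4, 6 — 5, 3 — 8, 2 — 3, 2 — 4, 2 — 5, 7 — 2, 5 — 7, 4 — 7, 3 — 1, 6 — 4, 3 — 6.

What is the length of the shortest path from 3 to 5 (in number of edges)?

2

Distance 0: 3.
Distance 1: 1, 2, 4, 6, 8.
Distance 2: 5, 7 — contains 5.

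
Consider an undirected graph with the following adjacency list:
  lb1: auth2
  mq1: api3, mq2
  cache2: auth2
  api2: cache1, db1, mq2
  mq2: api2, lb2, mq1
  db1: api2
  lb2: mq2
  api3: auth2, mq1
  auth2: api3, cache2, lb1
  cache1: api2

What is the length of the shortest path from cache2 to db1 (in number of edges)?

Distance 0: cache2.
Distance 1: auth2.
Distance 2: api3, lb1.
Distance 3: mq1.
Distance 4: mq2.
Distance 5: api2, lb2.
Distance 6: cache1, db1 — contains db1.

6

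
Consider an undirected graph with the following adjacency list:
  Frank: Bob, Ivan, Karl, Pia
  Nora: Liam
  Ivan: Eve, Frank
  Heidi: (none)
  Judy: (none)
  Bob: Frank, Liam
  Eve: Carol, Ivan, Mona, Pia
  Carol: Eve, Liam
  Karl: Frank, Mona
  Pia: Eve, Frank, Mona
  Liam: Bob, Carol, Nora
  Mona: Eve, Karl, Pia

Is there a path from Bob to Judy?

No

Explore from Bob.
Distance 1: reach Frank, Liam.
Distance 2: reach Carol, Ivan, Karl, Nora, Pia.
Distance 3: reach Eve, Mona.
The search is exhausted without reaching Judy; it lies in a different component.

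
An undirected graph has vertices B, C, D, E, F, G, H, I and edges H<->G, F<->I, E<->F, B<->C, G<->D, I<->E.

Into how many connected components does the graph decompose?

3

From B: component {B, C}.
From D: component {D, G, H}.
From E: component {E, F, I}.
That's 3 components.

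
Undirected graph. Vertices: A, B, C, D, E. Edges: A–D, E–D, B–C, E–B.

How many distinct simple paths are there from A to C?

A–D–E–B–C

1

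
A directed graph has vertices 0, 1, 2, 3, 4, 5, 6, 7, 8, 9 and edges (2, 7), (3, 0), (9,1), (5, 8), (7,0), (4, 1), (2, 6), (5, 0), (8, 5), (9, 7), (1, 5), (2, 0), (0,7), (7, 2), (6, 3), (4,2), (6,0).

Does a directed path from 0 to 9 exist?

Explore from 0.
Distance 1: reach 7.
Distance 2: reach 2.
Distance 3: reach 6.
Distance 4: reach 3.
The search from 0 is exhausted; no directed path reaches 9.

No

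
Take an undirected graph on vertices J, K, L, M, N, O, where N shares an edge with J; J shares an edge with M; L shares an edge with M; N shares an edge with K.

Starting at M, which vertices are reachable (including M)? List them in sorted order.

Start at M.
Its neighbours: J, L.
Then their neighbours: N.
Then next layer: K.
Nothing further is reachable.

J, K, L, M, N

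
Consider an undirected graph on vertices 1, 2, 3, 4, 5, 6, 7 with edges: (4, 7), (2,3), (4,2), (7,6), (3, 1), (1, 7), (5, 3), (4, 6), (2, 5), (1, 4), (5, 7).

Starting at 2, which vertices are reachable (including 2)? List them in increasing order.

Start at 2.
Its neighbours: 3, 4, 5.
Then their neighbours: 1, 6, 7.
Every vertex is now reached.

1, 2, 3, 4, 5, 6, 7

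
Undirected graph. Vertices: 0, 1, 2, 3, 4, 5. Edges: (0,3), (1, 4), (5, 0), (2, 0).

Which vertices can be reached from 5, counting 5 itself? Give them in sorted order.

Start at 5.
Its neighbours: 0.
Then their neighbours: 2, 3.
Nothing further is reachable.

0, 2, 3, 5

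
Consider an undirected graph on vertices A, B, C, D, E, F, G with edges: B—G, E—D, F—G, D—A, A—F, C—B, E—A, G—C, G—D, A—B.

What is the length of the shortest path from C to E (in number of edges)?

Distance 0: C.
Distance 1: B, G.
Distance 2: A, D, F.
Distance 3: E — contains E.

3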